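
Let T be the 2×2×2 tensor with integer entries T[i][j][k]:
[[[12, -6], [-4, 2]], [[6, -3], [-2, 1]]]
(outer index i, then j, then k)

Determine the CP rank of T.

Lower bound: T ≠ 0 (e.g. T[0,0,0] = 12), so rank(T) ≥ 1.
Upper bound: the mode-1 fibre T[:,0,0] = [12, 6] gives a = [2, 1] (primitive direction); the mode-2 fibre T[0,:,0] = [12, -4] gives b = [3, -1]; then c[k] = T[0,0,k] / (a[0]·b[0]) = [12, -6] / 6 = [2, -1].
Expanding [2, 1] ⊗ [3, -1] ⊗ [2, -1] reproduces all 8 entries of T, so T = [2, 1] ⊗ [3, -1] ⊗ [2, -1] and rank(T) ≤ 1.
These bounds meet, so rank(T) = 1.

1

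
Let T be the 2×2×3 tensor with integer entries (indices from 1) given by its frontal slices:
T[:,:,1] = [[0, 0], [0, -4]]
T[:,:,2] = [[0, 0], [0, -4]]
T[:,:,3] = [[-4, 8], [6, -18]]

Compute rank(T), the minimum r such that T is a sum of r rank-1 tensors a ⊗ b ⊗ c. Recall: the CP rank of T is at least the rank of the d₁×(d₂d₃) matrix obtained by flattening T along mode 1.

Lower bound: the mode-1 unfolding of T (rows indexed by i, columns by (j,k) = (1,1), (1,2), (1,3), (2,1), (2,2), (2,3)) is [[0, 0, -4, 0, 0, 8], [0, 0, 6, -4, -4, -18]].
There the 2×2 minor on rows i ∈ {1, 2}, columns (j,k) ∈ {(1,3), (2,1)} is det [[-4, 0], [6, -4]] = 16 ≠ 0, so this unfolding has rank ≥ 2; CP rank is at least every unfolding rank, so rank(T) ≥ 2. (This is only a lower bound: in general the CP rank may exceed every unfolding rank, so we still need to exhibit 2 rank-1 terms summing to T.)
Upper bound — finding two terms. Write S_k = T[:,:,k] for the frontal slices: S₁ = [[0, 0], [0, -4]], S₂ = [[0, 0], [0, -4]], S₃ = [[-4, 8], [6, -18]].
If T = a₁ ⊗ b₁ ⊗ c₁ + a₂ ⊗ b₂ ⊗ c₂ then each S_k = c₁[k]·a₁b₁ᵀ + c₂[k]·a₂b₂ᵀ. S₁ and S₃ are linearly independent, so a₁b₁ᵀ and a₂b₂ᵀ must span the same plane of matrices: they are the rank-1 matrices of the form x·S₁ + y·S₃.
det(x·S₁ + y·S₃) is 16·xy + 24·y² = 8·(2·x + 3·y)(y), vanishing at (x:y) = (3:-2) and (1:0).
M₁ = 3·S₁ − 2·S₃ = [[8, -16], [-12, 24]] = 4·(2, -3)(1, -2)ᵀ and M₂ = S₁ = [[0, 0], [0, -4]] = (-4)·(0, 1)(0, 1)ᵀ, so take a₁ = (2, -3), b₁ = (1, -2), a₂ = (0, 1), b₂ = (0, 1).
Each slice is an integer combination of E₁ = a₁b₁ᵀ and E₂ = a₂b₂ᵀ: S₁ = −4·E₂, S₂ = −4·E₂, S₃ = −2·E₁ − 6·E₂; reading off coefficients, c₁ = (0, 0, -2) and c₂ = (-4, -4, -6).
Hence T = (2, -3) ⊗ (1, -2) ⊗ (0, 0, -2) + (0, 1) ⊗ (0, 1) ⊗ (-4, -4, -6), so rank(T) ≤ 2.
These bounds meet, so rank(T) = 2.

2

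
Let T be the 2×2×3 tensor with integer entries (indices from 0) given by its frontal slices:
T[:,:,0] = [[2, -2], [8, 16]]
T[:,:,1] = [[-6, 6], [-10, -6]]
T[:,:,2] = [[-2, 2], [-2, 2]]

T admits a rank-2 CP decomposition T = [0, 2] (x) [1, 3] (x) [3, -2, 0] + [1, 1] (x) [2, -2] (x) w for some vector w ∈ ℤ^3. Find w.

Subtract the known terms from T to get the rank-1 residual R = [1, 1] (x) [2, -2] (x) w, so R[i,j,k] = a[i]·b[j]·w[k]. Pick indices with nonzero a[0]·b[0] = (1)·(2) = 2. Only the fibre through (0,0,·) is needed: R[0,0,:] = T[0,0,:] − Σₗ aₗ[0]bₗ[0]cₗ = [2, -6, -2] − (0)·(1)·[3, -2, 0] = [2, -6, -2]. Then w[k] = R[0,0,k] / 2 for each k, giving w = [2, -6, -2] / 2 = [1, -3, -1].

w = [1, -3, -1]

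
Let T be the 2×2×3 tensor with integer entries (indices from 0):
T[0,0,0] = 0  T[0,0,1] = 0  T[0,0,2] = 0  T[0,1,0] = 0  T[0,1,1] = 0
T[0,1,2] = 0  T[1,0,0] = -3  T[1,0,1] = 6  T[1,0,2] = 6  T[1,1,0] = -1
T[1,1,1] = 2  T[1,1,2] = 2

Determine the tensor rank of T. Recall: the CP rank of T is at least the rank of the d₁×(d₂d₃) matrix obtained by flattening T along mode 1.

1

Lower bound: T ≠ 0 (e.g. T[1,0,0] = -3), so rank(T) ≥ 1.
Upper bound: if T = a (x) b (x) c then every fibre of T is a multiple of the corresponding factor, so read the factors off the fibres through the nonzero entry T[1,0,0] = -3.
The mode-1 fibre T[:,0,0] = [0, -3] gives a = [0, 1] (primitive direction); the mode-2 fibre T[1,:,0] = [-3, -1] gives b = [3, 1]; then c[k] = T[1,0,k] / (a[1]·b[0]) = [-3, 6, 6] / 3 = [-1, 2, 2].
Expanding [0, 1] (x) [3, 1] (x) [-1, 2, 2] reproduces all 12 entries of T, so T = [0, 1] (x) [3, 1] (x) [-1, 2, 2] and rank(T) ≤ 1.
These bounds meet, so rank(T) = 1.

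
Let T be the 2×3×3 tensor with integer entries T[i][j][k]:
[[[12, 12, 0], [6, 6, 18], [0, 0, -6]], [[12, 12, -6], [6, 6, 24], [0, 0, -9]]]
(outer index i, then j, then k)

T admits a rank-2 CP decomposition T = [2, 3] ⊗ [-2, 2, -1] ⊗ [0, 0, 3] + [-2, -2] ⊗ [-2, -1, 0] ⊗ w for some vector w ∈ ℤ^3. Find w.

Subtract the known terms from T to get the rank-1 residual R = [-2, -2] ⊗ [-2, -1, 0] ⊗ w, so R[i,j,k] = a[i]·b[j]·w[k]. Pick indices with nonzero a[0]·b[0] = (-2)·(-2) = 4. Only the fibre through (0,0,·) is needed: R[0,0,:] = T[0,0,:] − Σₗ aₗ[0]bₗ[0]cₗ = [12, 12, 0] − (2)·(-2)·[0, 0, 3] = [12, 12, 12]. Then w[k] = R[0,0,k] / 4 for each k, giving w = [12, 12, 12] / 4 = [3, 3, 3].

w = [3, 3, 3]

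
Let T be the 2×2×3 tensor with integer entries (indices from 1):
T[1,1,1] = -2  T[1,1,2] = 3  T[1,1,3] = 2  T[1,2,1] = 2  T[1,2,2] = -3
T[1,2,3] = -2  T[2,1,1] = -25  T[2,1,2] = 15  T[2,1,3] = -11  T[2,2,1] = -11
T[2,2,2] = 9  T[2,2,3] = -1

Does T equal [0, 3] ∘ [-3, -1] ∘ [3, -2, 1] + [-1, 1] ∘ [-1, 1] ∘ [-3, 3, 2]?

Reconstruct entry (1,1,1) from the claimed factors: Σₗ aₗ[1]bₗ[1]cₗ[1] = (0)·(-3)·(3) + (-1)·(-1)·(-3) = -3, but T[1,1,1] = -2. The claim is false.

No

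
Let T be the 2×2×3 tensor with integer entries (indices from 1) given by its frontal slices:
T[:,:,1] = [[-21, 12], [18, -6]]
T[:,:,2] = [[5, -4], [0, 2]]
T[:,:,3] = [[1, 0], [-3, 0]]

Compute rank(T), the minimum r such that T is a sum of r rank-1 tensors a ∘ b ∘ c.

2

Lower bound: in the mode-3 unfolding of T (rows indexed by k, columns by (i,j)) the 2×2 minor on rows k ∈ {1, 2}, columns (i,j) ∈ {(1,1), (1,2)} is det [[-21, 12], [5, -4]] = 24 ≠ 0, so that unfolding has rank ≥ 2 and hence rank(T) ≥ 2 (CP rank is at least every unfolding rank, though it can be larger).
Upper bound: with S_k = T[:,:,k], the two rank-1 terms a₁b₁ᵀ, a₂b₂ᵀ are the rank-1 members of the pencil x·S₁ + y·S₂.
det(x·S₁ + y·S₂) is −90·x² + 10·y² = (-10)·(3·x − y)(3·x + y), vanishing at (x:y) = (1:3) and (1:-3).
M₁ = S₁ + 3·S₂ = [[-6, 0], [18, 0]] = (-6)·[1, -3][1, 0]ᵀ and M₂ = S₁ − 3·S₂ = [[-36, 24], [18, -12]] = (-6)·[2, -1][3, -2]ᵀ, so take a₁ = [1, -3], b₁ = [1, 0], a₂ = [2, -1], b₂ = [3, -2].
Each slice is an integer combination of E₁ = a₁b₁ᵀ and E₂ = a₂b₂ᵀ: S₁ = −3·E₁ − 3·E₂, S₂ = −E₁ + E₂, S₃ = E₁; reading off coefficients, c₁ = [-3, -1, 1] and c₂ = [-3, 1, 0].
Hence T = [1, -3] ∘ [1, 0] ∘ [-3, -1, 1] + [2, -1] ∘ [3, -2] ∘ [-3, 1, 0], so rank(T) ≤ 2.
These bounds meet, so rank(T) = 2.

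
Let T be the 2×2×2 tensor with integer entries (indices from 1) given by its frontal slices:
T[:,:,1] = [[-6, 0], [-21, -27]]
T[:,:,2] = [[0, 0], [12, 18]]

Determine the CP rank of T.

2

Lower bound: the mode-1 unfolding of T (rows indexed by i, columns by (j,k) = (1,1), (1,2), (2,1), (2,2)) is [[-6, 0, 0, 0], [-21, 12, -27, 18]].
There the 2×2 minor on rows i ∈ {1, 2}, columns (j,k) ∈ {(1,1), (1,2)} is det [[-6, 0], [-21, 12]] = -72 ≠ 0, so this unfolding has rank ≥ 2; CP rank is at least every unfolding rank, so rank(T) ≥ 2. (Flattening ranks never certify an upper bound on CP rank; for that we must actually write T with 2 rank-1 terms.)
Upper bound — finding two terms. Write S_k = T[:,:,k] for the frontal slices: S₁ = [[-6, 0], [-21, -27]], S₂ = [[0, 0], [12, 18]].
If T = a₁ ⊗ b₁ ⊗ c₁ + a₂ ⊗ b₂ ⊗ c₂ then each S_k = c₁[k]·a₁b₁ᵀ + c₂[k]·a₂b₂ᵀ. S₁ and S₂ are linearly independent, so a₁b₁ᵀ and a₂b₂ᵀ must span the same plane of matrices: they are the rank-1 matrices of the form x·S₁ + y·S₂.
det(x·S₁ + y·S₂) is 162·x² − 108·xy = 54·(3·x − 2·y)(x), vanishing at (x:y) = (2:3) and (0:1).
M₁ = 2·S₁ + 3·S₂ = [[-12, 0], [-6, 0]] = (-6)·(2, 1)(1, 0)ᵀ and M₂ = S₂ = [[0, 0], [12, 18]] = 6·(0, 1)(2, 3)ᵀ, so take a₁ = (2, 1), b₁ = (1, 0), a₂ = (0, 1), b₂ = (2, 3).
Each slice is an integer combination of E₁ = a₁b₁ᵀ and E₂ = a₂b₂ᵀ: S₁ = −3·E₁ − 9·E₂, S₂ = 6·E₂; reading off coefficients, c₁ = (-3, 0) and c₂ = (-9, 6).
Hence T = (2, 1) ⊗ (1, 0) ⊗ (-3, 0) + (0, 1) ⊗ (2, 3) ⊗ (-9, 6), so rank(T) ≤ 2.
These bounds meet, so rank(T) = 2.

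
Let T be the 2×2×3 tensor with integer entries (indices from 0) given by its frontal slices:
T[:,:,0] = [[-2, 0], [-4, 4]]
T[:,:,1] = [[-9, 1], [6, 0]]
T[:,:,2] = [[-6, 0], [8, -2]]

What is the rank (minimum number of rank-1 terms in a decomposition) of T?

Lower bound: in the mode-3 unfolding of T (rows indexed by k, columns by (i,j)) the 3×3 minor on rows k ∈ {0, 1, 2}, columns (i,j) ∈ {(0,0), (0,1), (1,0)} is det [[-2, 0, -4], [-9, 1, 6], [-6, 0, 8]] = -40 ≠ 0, so that unfolding has rank ≥ 3 and hence rank(T) ≥ 3 (CP rank is at least every unfolding rank, though it can be larger).
Upper bound: T is a sum of 3 rank-1 terms, T = [1, -2] ⊗ [1, -1] ⊗ [2, -1, -2] + [1, -1] ⊗ [2, 1] ⊗ [0, -2, -2] + [1, 0] ⊗ [2, -1] ⊗ [-2, -2, 0] (one valid choice — decompositions are not unique — normalised so each a, b is primitive with positive first nonzero entry; check it by expanding all entries), so rank(T) ≤ 3.
These bounds meet, so rank(T) = 3.

3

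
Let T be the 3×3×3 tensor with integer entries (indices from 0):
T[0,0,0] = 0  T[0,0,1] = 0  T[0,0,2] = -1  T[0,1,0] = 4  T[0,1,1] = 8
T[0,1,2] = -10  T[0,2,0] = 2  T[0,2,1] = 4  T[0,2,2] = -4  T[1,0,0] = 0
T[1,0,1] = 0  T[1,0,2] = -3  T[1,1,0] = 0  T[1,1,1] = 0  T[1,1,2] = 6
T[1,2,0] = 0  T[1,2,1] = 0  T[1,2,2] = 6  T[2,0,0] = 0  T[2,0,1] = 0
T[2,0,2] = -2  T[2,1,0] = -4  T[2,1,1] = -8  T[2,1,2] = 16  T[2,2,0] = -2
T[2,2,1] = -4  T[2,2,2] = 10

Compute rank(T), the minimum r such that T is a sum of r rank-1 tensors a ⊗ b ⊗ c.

Lower bound: the mode-1 unfolding of T (rows indexed by i, columns by (j,k) = (0,0), (0,1), (0,2), (1,0), (1,1), (1,2), (2,0), (2,1), (2,2)) is [[0, 0, -1, 4, 8, -10, 2, 4, -4], [0, 0, -3, 0, 0, 6, 0, 0, 6], [0, 0, -2, -4, -8, 16, -2, -4, 10]].
There the 2×2 minor on rows i ∈ {0, 1}, columns (j,k) ∈ {(0,2), (1,0)} is det [[-1, 4], [-3, 0]] = 12 ≠ 0, so this unfolding has rank ≥ 2; CP rank is at least every unfolding rank, so rank(T) ≥ 2. (This is only a lower bound: in general the CP rank may exceed every unfolding rank, so we still need to exhibit 2 rank-1 terms summing to T.)
Upper bound — finding two terms. Write S_k = T[:,:,k] for the frontal slices: S₀ = [[0, 4, 2], [0, 0, 0], [0, -4, -2]], S₁ = [[0, 8, 4], [0, 0, 0], [0, -8, -4]], S₂ = [[-1, -10, -4], [-3, 6, 6], [-2, 16, 10]].
If T = a₁ ⊗ b₁ ⊗ c₁ + a₂ ⊗ b₂ ⊗ c₂ then each S_k = c₁[k]·a₁b₁ᵀ + c₂[k]·a₂b₂ᵀ. S₀ and S₂ are linearly independent, so a₁b₁ᵀ and a₂b₂ᵀ must span the same plane of matrices: they are the rank-1 matrices of the form x·S₀ + y·S₂.
The 2×2 minor of x·S₀ + y·S₂ on rows {0,1}, columns {0,1} is 12·xy − 36·y² = 12·(x − 3·y)(y), vanishing at (x:y) = (3:1) and (1:0).
M₁ = 3·S₀ + S₂ = [[-1, 2, 2], [-3, 6, 6], [-2, 4, 4]] = −[1, 3, 2][1, -2, -2]ᵀ and M₂ = S₀ = [[0, 4, 2], [0, 0, 0], [0, -4, -2]] = 2·[1, 0, -1][0, 2, 1]ᵀ, so take a₁ = [1, 3, 2], b₁ = [1, -2, -2], a₂ = [1, 0, -1], b₂ = [0, 2, 1].
Each slice is an integer combination of E₁ = a₁b₁ᵀ and E₂ = a₂b₂ᵀ: S₀ = 2·E₂, S₁ = 4·E₂, S₂ = −E₁ − 6·E₂; reading off coefficients, c₁ = [0, 0, -1] and c₂ = [2, 4, -6].
Hence T = [1, 3, 2] ⊗ [1, -2, -2] ⊗ [0, 0, -1] + [1, 0, -1] ⊗ [0, 2, 1] ⊗ [2, 4, -6], so rank(T) ≤ 2.
These bounds meet, so rank(T) = 2.

2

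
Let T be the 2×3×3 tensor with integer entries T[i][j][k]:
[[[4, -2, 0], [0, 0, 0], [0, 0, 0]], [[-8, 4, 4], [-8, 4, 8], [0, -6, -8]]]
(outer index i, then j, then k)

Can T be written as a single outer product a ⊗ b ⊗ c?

No

The mode-3 unfolding of T (rows indexed by k, columns by (i,j) = (0,0), (0,1), (0,2), (1,0), (1,1), (1,2)) is [[4, 0, 0, -8, -8, 0], [-2, 0, 0, 4, 4, -6], [0, 0, 0, 4, 8, -8]].
There the 3×3 minor on rows k ∈ {0, 1, 2}, columns (i,j) ∈ {(0,0), (1,0), (1,2)} is det [[4, -8, 0], [-2, 4, -6], [0, 4, -8]] = 96 ≠ 0, so this unfolding has rank ≥ 3; CP rank is at least every unfolding rank, so rank(T) ≥ 3.
In particular rank(T) ≥ 3 > 1, so T is not rank-1.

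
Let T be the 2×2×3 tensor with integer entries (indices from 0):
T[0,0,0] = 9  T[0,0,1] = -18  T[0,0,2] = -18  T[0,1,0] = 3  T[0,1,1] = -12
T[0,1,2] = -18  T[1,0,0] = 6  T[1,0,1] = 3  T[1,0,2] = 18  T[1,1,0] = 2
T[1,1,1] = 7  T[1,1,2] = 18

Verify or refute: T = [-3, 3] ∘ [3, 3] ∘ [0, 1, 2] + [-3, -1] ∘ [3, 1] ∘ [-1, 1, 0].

No

Reconstruct entry (1,0,0) from the claimed factors: Σₗ aₗ[1]bₗ[0]cₗ[0] = (3)·(3)·(0) + (-1)·(3)·(-1) = 3, but T[1,0,0] = 6. The claim is false.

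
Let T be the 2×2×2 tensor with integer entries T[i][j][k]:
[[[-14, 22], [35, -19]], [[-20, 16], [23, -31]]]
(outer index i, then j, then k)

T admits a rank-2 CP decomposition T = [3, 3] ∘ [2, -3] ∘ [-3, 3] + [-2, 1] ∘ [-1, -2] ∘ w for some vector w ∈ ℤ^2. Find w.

Subtract the known terms from T to get the rank-1 residual R = [-2, 1] ∘ [-1, -2] ∘ w, so R[i,j,k] = a[i]·b[j]·w[k]. Pick indices with nonzero a[0]·b[0] = (-2)·(-1) = 2. Only the fibre through (0,0,·) is needed: R[0,0,:] = T[0,0,:] − Σₗ aₗ[0]bₗ[0]cₗ = [-14, 22] − (3)·(2)·[-3, 3] = [4, 4]. Then w[k] = R[0,0,k] / 2 for each k, giving w = [4, 4] / 2 = [2, 2].

w = [2, 2]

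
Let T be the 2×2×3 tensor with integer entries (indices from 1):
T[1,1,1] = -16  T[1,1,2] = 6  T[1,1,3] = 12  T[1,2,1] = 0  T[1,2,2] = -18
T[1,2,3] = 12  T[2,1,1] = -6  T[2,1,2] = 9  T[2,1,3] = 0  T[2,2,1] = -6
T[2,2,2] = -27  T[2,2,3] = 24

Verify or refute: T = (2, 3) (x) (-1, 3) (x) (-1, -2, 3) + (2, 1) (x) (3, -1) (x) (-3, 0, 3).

No

Reconstruct entry (1,1,2) from the claimed factors: Σₗ aₗ[1]bₗ[1]cₗ[2] = (2)·(-1)·(-2) + (2)·(3)·(0) = 4, but T[1,1,2] = 6. The claim is false.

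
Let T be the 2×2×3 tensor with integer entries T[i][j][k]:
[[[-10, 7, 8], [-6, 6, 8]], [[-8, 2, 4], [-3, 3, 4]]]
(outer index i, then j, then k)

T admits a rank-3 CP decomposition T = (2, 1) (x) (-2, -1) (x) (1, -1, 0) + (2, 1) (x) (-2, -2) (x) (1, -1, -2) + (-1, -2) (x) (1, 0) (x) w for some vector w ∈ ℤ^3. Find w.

Subtract the known terms from T to get the rank-1 residual R = (-1, -2) (x) (1, 0) (x) w, so R[i,j,k] = a[i]·b[j]·w[k]. Pick indices with nonzero a[0]·b[0] = (-1)·(1) = -1. Only the fibre through (0,0,·) is needed: R[0,0,:] = T[0,0,:] − Σₗ aₗ[0]bₗ[0]cₗ = [-10, 7, 8] − (2)·(-2)·(1, -1, 0) − (2)·(-2)·(1, -1, -2) = [-2, -1, 0]. Then w[k] = R[0,0,k] / -1 for each k, giving w = [-2, -1, 0] / -1 = (2, 1, 0).

w = (2, 1, 0)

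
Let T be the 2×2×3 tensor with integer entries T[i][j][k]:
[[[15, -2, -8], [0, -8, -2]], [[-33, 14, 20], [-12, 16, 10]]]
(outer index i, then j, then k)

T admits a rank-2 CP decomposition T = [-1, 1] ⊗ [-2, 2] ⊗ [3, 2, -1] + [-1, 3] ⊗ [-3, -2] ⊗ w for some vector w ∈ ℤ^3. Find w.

Subtract the known terms from T to get the rank-1 residual R = [-1, 3] ⊗ [-3, -2] ⊗ w, so R[i,j,k] = a[i]·b[j]·w[k]. Pick indices with nonzero a[0]·b[0] = (-1)·(-3) = 3. Only the fibre through (0,0,·) is needed: R[0,0,:] = T[0,0,:] − Σₗ aₗ[0]bₗ[0]cₗ = [15, -2, -8] − (-1)·(-2)·[3, 2, -1] = [9, -6, -6]. Then w[k] = R[0,0,k] / 3 for each k, giving w = [9, -6, -6] / 3 = [3, -2, -2].

w = [3, -2, -2]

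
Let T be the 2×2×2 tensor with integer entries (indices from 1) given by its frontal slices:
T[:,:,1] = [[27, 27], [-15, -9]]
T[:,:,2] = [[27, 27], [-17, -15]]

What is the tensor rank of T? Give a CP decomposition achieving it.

rank(T) = 2

Lower bound: the mode-3 unfolding of T (rows indexed by k, columns by (i,j) = (1,1), (1,2), (2,1), (2,2)) is [[27, 27, -15, -9], [27, 27, -17, -15]].
There the 2×2 minor on rows k ∈ {1, 2}, columns (i,j) ∈ {(1,1), (2,1)} is det [[27, -15], [27, -17]] = -54 ≠ 0, so this unfolding has rank ≥ 2; CP rank is at least every unfolding rank, so rank(T) ≥ 2. (Flattening ranks never certify an upper bound on CP rank; for that we must actually write T with 2 rank-1 terms.)
Upper bound — finding two terms. Write S_k = T[:,:,k] for the frontal slices: S₁ = [[27, 27], [-15, -9]], S₂ = [[27, 27], [-17, -15]].
If T = a₁ ⊗ b₁ ⊗ c₁ + a₂ ⊗ b₂ ⊗ c₂ then each S_k = c₁[k]·a₁b₁ᵀ + c₂[k]·a₂b₂ᵀ. S₁ and S₂ are linearly independent, so a₁b₁ᵀ and a₂b₂ᵀ must span the same plane of matrices: they are the rank-1 matrices of the form x·S₁ + y·S₂.
det(x·S₁ + y·S₂) is 162·x² + 216·xy + 54·y² = 54·(x + y)(3·x + y), vanishing at (x:y) = (1:-1) and (1:-3).
M₁ = S₁ − S₂ = [[0, 0], [2, 6]] = 2·[0, 1][1, 3]ᵀ and M₂ = S₁ − 3·S₂ = [[-54, -54], [36, 36]] = (-18)·[3, -2][1, 1]ᵀ, so take a₁ = [0, 1], b₁ = [1, 3], a₂ = [3, -2], b₂ = [1, 1].
Each slice is an integer combination of E₁ = a₁b₁ᵀ and E₂ = a₂b₂ᵀ: S₁ = 3·E₁ + 9·E₂, S₂ = E₁ + 9·E₂; reading off coefficients, c₁ = [3, 1] and c₂ = [9, 9].
Hence T = [0, 1] ⊗ [1, 3] ⊗ [3, 1] + [3, -2] ⊗ [1, 1] ⊗ [9, 9], so rank(T) ≤ 2.
These bounds meet, so rank(T) = 2.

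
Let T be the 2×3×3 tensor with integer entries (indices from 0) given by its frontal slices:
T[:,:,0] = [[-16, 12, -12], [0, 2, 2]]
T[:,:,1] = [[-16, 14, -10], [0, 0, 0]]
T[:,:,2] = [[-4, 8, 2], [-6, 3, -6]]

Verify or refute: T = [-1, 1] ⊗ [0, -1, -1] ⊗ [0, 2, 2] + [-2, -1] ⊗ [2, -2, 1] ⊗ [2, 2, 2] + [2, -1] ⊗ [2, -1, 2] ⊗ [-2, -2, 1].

Reconstruct entrywise from the claimed factors. For example, T[0,2,1] = -10 and Σₗ aₗ[0]bₗ[2]cₗ[1] = (-1)·(-1)·(2) + (-2)·(1)·(2) + (2)·(2)·(-2) = -10; checking all 18 entries, every one matches. The claim holds.

Yes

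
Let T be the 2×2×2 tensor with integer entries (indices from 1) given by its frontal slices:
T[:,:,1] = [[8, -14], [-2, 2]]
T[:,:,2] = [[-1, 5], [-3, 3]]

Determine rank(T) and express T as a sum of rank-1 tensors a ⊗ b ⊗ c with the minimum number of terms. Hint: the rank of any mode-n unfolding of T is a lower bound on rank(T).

rank(T) = 2

Lower bound: the mode-1 unfolding of T (rows indexed by i, columns by (j,k) = (1,1), (1,2), (2,1), (2,2)) is [[8, -1, -14, 5], [-2, -3, 2, 3]].
There the 2×2 minor on rows i ∈ {1, 2}, columns (j,k) ∈ {(1,1), (1,2)} is det [[8, -1], [-2, -3]] = -26 ≠ 0, so this unfolding has rank ≥ 2; CP rank is at least every unfolding rank, so rank(T) ≥ 2. (Flattening ranks never certify an upper bound on CP rank; for that we must actually write T with 2 rank-1 terms.)
Upper bound — finding two terms. Write S_k = T[:,:,k] for the frontal slices: S₁ = [[8, -14], [-2, 2]], S₂ = [[-1, 5], [-3, 3]].
If T = a₁ ⊗ b₁ ⊗ c₁ + a₂ ⊗ b₂ ⊗ c₂ then each S_k = c₁[k]·a₁b₁ᵀ + c₂[k]·a₂b₂ᵀ. S₁ and S₂ are linearly independent, so a₁b₁ᵀ and a₂b₂ᵀ must span the same plane of matrices: they are the rank-1 matrices of the form x·S₁ + y·S₂.
det(x·S₁ + y·S₂) is −12·x² − 10·xy + 12·y² = (-2)·(2·x + 3·y)(3·x − 2·y), vanishing at (x:y) = (3:-2) and (2:3).
M₁ = 3·S₁ − 2·S₂ = [[26, -52], [0, 0]] = 26·(1, 0)(1, -2)ᵀ and M₂ = 2·S₁ + 3·S₂ = [[13, -13], [-13, 13]] = 13·(1, -1)(1, -1)ᵀ, so take a₁ = (1, 0), b₁ = (1, -2), a₂ = (1, -1), b₂ = (1, -1).
Each slice is an integer combination of E₁ = a₁b₁ᵀ and E₂ = a₂b₂ᵀ: S₁ = 6·E₁ + 2·E₂, S₂ = −4·E₁ + 3·E₂; reading off coefficients, c₁ = (6, -4) and c₂ = (2, 3).
Hence T = (1, 0) ⊗ (1, -2) ⊗ (6, -4) + (1, -1) ⊗ (1, -1) ⊗ (2, 3), so rank(T) ≤ 2.
These bounds meet, so rank(T) = 2.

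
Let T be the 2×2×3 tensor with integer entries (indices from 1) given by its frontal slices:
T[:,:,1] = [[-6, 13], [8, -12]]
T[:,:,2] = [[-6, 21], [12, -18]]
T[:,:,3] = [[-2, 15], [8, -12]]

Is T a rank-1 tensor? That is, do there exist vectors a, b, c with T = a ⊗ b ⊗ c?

No

The mode-3 unfolding of T (rows indexed by k, columns by (i,j) = (1,1), (1,2), (2,1), (2,2)) is [[-6, 13, 8, -12], [-6, 21, 12, -18], [-2, 15, 8, -12]].
There the 2×2 minor on rows k ∈ {1, 2}, columns (i,j) ∈ {(1,1), (1,2)} is det [[-6, 13], [-6, 21]] = -48 ≠ 0, so this unfolding has rank ≥ 2; CP rank is at least every unfolding rank, so rank(T) ≥ 2.
In particular rank(T) ≥ 2 > 1, so T is not rank-1.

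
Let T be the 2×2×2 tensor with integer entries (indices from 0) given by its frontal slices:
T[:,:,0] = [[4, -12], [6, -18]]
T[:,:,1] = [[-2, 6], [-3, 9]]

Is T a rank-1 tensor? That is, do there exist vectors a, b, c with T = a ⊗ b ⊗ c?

Yes

If T = a ⊗ b ⊗ c then every fibre of T is a multiple of the corresponding factor, so read the factors off the fibres through the nonzero entry T[0,0,0] = 4.
The mode-1 fibre T[:,0,0] = [4, 6] gives a = [2, 3] (primitive direction); the mode-2 fibre T[0,:,0] = [4, -12] gives b = [1, -3]; then c[k] = T[0,0,k] / (a[0]·b[0]) = [4, -2] / 2 = [2, -1].
Expanding [2, 3] ⊗ [1, -3] ⊗ [2, -1] reproduces all 8 entries of T, so T = [2, 3] ⊗ [1, -3] ⊗ [2, -1] and rank(T) ≤ 1.
Equivalently every frontal slice T[:,:,k] is c[k] times the rank-1 matrix [2, 3] ⊗ [1, -3]. So T has rank 1 (it is nonzero).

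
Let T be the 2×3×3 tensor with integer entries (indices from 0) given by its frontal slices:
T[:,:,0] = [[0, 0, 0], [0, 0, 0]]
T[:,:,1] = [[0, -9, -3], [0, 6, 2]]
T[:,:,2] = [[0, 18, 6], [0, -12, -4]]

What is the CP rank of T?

Lower bound: T ≠ 0 (e.g. T[0,1,1] = -9), so rank(T) ≥ 1.
Upper bound: the mode-1 fibre T[:,1,1] = [-9, 6] gives a = [3, -2] (primitive direction); the mode-2 fibre T[0,:,1] = [0, -9, -3] gives b = [0, 3, 1]; then c[k] = T[0,1,k] / (a[0]·b[1]) = [0, -9, 18] / 9 = [0, -1, 2].
Expanding [3, -2] ⊗ [0, 3, 1] ⊗ [0, -1, 2] reproduces all 18 entries of T, so T = [3, -2] ⊗ [0, 3, 1] ⊗ [0, -1, 2] and rank(T) ≤ 1.
These bounds meet, so rank(T) = 1.

1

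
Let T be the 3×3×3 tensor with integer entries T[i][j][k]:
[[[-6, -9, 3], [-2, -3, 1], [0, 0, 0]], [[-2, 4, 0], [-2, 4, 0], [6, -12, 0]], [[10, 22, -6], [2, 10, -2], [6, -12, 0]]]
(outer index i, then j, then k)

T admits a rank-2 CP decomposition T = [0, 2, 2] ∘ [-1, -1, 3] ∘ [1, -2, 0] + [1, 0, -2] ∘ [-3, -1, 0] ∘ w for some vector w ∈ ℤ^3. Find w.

Subtract the known terms from T to get the rank-1 residual R = [1, 0, -2] ∘ [-3, -1, 0] ∘ w, so R[i,j,k] = a[i]·b[j]·w[k]. Pick indices with nonzero a[0]·b[0] = (1)·(-3) = -3. Only the fibre through (0,0,·) is needed: R[0,0,:] = T[0,0,:] − Σₗ aₗ[0]bₗ[0]cₗ = [-6, -9, 3] − (0)·(-1)·[1, -2, 0] = [-6, -9, 3]. Then w[k] = R[0,0,k] / -3 for each k, giving w = [-6, -9, 3] / -3 = [2, 3, -1].

w = [2, 3, -1]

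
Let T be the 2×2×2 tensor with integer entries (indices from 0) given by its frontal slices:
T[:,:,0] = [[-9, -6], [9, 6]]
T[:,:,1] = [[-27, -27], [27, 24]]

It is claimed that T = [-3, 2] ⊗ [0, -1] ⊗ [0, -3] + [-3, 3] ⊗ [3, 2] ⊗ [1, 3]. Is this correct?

Reconstruct entrywise from the claimed factors. For example, T[1,0,0] = 9 and Σₗ aₗ[1]bₗ[0]cₗ[0] = (2)·(0)·(0) + (3)·(3)·(1) = 9; checking all 8 entries, every one matches. The claim holds.

Yes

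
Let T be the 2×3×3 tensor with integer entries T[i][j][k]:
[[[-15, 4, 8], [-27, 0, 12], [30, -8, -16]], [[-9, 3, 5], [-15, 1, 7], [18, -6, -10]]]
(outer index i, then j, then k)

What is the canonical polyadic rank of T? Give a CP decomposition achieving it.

Lower bound: the mode-3 unfolding of T (rows indexed by k, columns by (i,j) = (0,0), (0,1), (0,2), (1,0), (1,1), (1,2)) is [[-15, -27, 30, -9, -15, 18], [4, 0, -8, 3, 1, -6], [8, 12, -16, 5, 7, -10]].
There the 2×2 minor on rows k ∈ {0, 1}, columns (i,j) ∈ {(0,0), (0,1)} is det [[-15, -27], [4, 0]] = 108 ≠ 0, so this unfolding has rank ≥ 2; CP rank is at least every unfolding rank, so rank(T) ≥ 2. (Unfolding ranks only ever bound the CP rank from below — rank(T) can be strictly larger than all of them — so the matching upper bound has to come from an explicit 2-term decomposition.)
Upper bound — finding two terms. Write S_k = T[:,:,k] for the frontal slices: S₀ = [[-15, -27, 30], [-9, -15, 18]], S₁ = [[4, 0, -8], [3, 1, -6]], S₂ = [[8, 12, -16], [5, 7, -10]].
If T = a₁ (x) b₁ (x) c₁ + a₂ (x) b₂ (x) c₂ then each S_k = c₁[k]·a₁b₁ᵀ + c₂[k]·a₂b₂ᵀ. S₀ and S₁ are linearly independent, so a₁b₁ᵀ and a₂b₂ᵀ must span the same plane of matrices: they are the rank-1 matrices of the form x·S₀ + y·S₁.
The 2×2 minor of x·S₀ + y·S₁ on rows {0,1}, columns {0,1} is −18·x² + 6·xy + 4·y² = (-2)·(3·x − 2·y)(3·x + y), vanishing at (x:y) = (2:3) and (1:-3).
M₁ = 2·S₀ + 3·S₁ = [[-18, -54, 36], [-9, -27, 18]] = (-9)·(2, 1)(1, 3, -2)ᵀ and M₂ = S₀ − 3·S₁ = [[-27, -27, 54], [-18, -18, 36]] = (-9)·(3, 2)(1, 1, -2)ᵀ, so take a₁ = (2, 1), b₁ = (1, 3, -2), a₂ = (3, 2), b₂ = (1, 1, -2).
Each slice is an integer combination of E₁ = a₁b₁ᵀ and E₂ = a₂b₂ᵀ: S₀ = −3·E₁ − 3·E₂, S₁ = −E₁ + 2·E₂, S₂ = E₁ + 2·E₂; reading off coefficients, c₁ = (-3, -1, 1) and c₂ = (-3, 2, 2).
Hence T = (2, 1) (x) (1, 3, -2) (x) (-3, -1, 1) + (3, 2) (x) (1, 1, -2) (x) (-3, 2, 2), so rank(T) ≤ 2.
These bounds meet, so rank(T) = 2.

rank(T) = 2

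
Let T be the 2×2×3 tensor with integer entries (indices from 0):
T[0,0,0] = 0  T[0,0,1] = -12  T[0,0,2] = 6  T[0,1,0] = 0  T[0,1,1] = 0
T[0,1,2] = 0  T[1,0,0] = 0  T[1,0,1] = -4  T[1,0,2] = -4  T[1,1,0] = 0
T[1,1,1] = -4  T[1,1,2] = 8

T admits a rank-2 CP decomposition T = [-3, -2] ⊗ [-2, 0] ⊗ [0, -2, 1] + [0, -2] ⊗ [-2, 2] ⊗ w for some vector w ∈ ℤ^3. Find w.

Subtract the known terms from T to get the rank-1 residual R = [0, -2] ⊗ [-2, 2] ⊗ w, so R[i,j,k] = a[i]·b[j]·w[k]. Pick indices with nonzero a[1]·b[0] = (-2)·(-2) = 4. Only the fibre through (1,0,·) is needed: R[1,0,:] = T[1,0,:] − Σₗ aₗ[1]bₗ[0]cₗ = [0, -4, -4] − (-2)·(-2)·[0, -2, 1] = [0, 4, -8]. Then w[k] = R[1,0,k] / 4 for each k, giving w = [0, 4, -8] / 4 = [0, 1, -2].

w = [0, 1, -2]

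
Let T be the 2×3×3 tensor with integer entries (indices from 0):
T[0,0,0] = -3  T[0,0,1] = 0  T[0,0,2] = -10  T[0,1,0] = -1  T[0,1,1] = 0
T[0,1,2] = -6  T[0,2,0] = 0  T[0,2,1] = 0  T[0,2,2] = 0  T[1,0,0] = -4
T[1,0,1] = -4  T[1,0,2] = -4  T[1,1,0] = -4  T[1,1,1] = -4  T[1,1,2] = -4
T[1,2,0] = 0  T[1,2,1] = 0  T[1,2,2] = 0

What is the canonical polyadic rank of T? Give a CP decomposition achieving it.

Lower bound: in the mode-3 unfolding of T (rows indexed by k, columns by (i,j)) the 3×3 minor on rows k ∈ {0, 1, 2}, columns (i,j) ∈ {(0,0), (0,1), (1,0)} is det [[-3, -1, -4], [0, 0, -4], [-10, -6, -4]] = 32 ≠ 0, so that unfolding has rank ≥ 3 and hence rank(T) ≥ 3 (CP rank is at least every unfolding rank, though it can be larger).
Upper bound: T is a sum of 3 rank-1 terms, T = [1, 0] ⊗ [1, -1, 0] ⊗ [-1, 0, -2] + [1, 0] ⊗ [1, 1, 0] ⊗ [2, 4, -4] + [1, 1] ⊗ [1, 1, 0] ⊗ [-4, -4, -4] (one valid choice — decompositions are not unique — normalised so each a, b is primitive with positive first nonzero entry; check it by expanding all entries), so rank(T) ≤ 3.
These bounds meet, so rank(T) = 3.

rank(T) = 3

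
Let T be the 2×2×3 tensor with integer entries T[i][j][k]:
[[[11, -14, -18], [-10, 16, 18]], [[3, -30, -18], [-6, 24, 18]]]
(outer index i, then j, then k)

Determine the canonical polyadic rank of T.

2

Lower bound: the mode-1 unfolding of T (rows indexed by i, columns by (j,k) = (0,0), (0,1), (0,2), (1,0), (1,1), (1,2)) is [[11, -14, -18, -10, 16, 18], [3, -30, -18, -6, 24, 18]].
There the 2×2 minor on rows i ∈ {0, 1}, columns (j,k) ∈ {(0,0), (0,1)} is det [[11, -14], [3, -30]] = -288 ≠ 0, so this unfolding has rank ≥ 2; CP rank is at least every unfolding rank, so rank(T) ≥ 2. (This is only a lower bound: in general the CP rank may exceed every unfolding rank, so we still need to exhibit 2 rank-1 terms summing to T.)
Upper bound — finding two terms. Write S_k = T[:,:,k] for the frontal slices: S₀ = [[11, -10], [3, -6]], S₁ = [[-14, 16], [-30, 24]], S₂ = [[-18, 18], [-18, 18]].
If T = a₁ ⊗ b₁ ⊗ c₁ + a₂ ⊗ b₂ ⊗ c₂ then each S_k = c₁[k]·a₁b₁ᵀ + c₂[k]·a₂b₂ᵀ. S₀ and S₁ are linearly independent, so a₁b₁ᵀ and a₂b₂ᵀ must span the same plane of matrices: they are the rank-1 matrices of the form x·S₀ + y·S₁.
det(x·S₀ + y·S₁) is −36·x² + 144·y² = (-36)·(x − 2·y)(x + 2·y), vanishing at (x:y) = (2:1) and (2:-1).
M₁ = 2·S₀ + S₁ = [[8, -4], [-24, 12]] = 4·[1, -3][2, -1]ᵀ and M₂ = 2·S₀ − S₁ = [[36, -36], [36, -36]] = 36·[1, 1][1, -1]ᵀ, so take a₁ = [1, -3], b₁ = [2, -1], a₂ = [1, 1], b₂ = [1, -1].
Each slice is an integer combination of E₁ = a₁b₁ᵀ and E₂ = a₂b₂ᵀ: S₀ = E₁ + 9·E₂, S₁ = 2·E₁ − 18·E₂, S₂ = −18·E₂; reading off coefficients, c₁ = [1, 2, 0] and c₂ = [9, -18, -18].
Hence T = [1, -3] ⊗ [2, -1] ⊗ [1, 2, 0] + [1, 1] ⊗ [1, -1] ⊗ [9, -18, -18], so rank(T) ≤ 2.
These bounds meet, so rank(T) = 2.
Check entry T[1,1,2] = 18: (-3)·(-1)·(0) + (1)·(-1)·(-18) = 18.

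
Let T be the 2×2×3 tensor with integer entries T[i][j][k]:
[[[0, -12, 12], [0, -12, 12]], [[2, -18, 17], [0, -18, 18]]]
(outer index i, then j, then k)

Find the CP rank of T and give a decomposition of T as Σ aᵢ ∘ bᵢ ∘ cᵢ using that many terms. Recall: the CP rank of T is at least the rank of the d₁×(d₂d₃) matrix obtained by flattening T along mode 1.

Lower bound: in the mode-1 unfolding of T (rows indexed by i, columns by (j,k)) the 2×2 minor on rows i ∈ {0, 1}, columns (j,k) ∈ {(0,0), (0,1)} is det [[0, -12], [2, -18]] = 24 ≠ 0, so that unfolding has rank ≥ 2 and hence rank(T) ≥ 2 (CP rank is at least every unfolding rank, though it can be larger).
Upper bound: with S_k = T[:,:,k], the two rank-1 terms a₁b₁ᵀ, a₂b₂ᵀ are the rank-1 members of the pencil x·S₀ + y·S₁.
det(x·S₀ + y·S₁) is 24·xy = 24·(y)(x), vanishing at (x:y) = (1:0) and (0:1).
M₁ = S₀ = [[0, 0], [2, 0]] = 2·[0, 1][1, 0]ᵀ and M₂ = S₁ = [[-12, -12], [-18, -18]] = (-6)·[2, 3][1, 1]ᵀ, so take a₁ = [0, 1], b₁ = [1, 0], a₂ = [2, 3], b₂ = [1, 1].
Each slice is an integer combination of E₁ = a₁b₁ᵀ and E₂ = a₂b₂ᵀ: S₀ = 2·E₁, S₁ = −6·E₂, S₂ = −E₁ + 6·E₂; reading off coefficients, c₁ = [2, 0, -1] and c₂ = [0, -6, 6].
Hence T = [0, 1] ∘ [1, 0] ∘ [2, 0, -1] + [2, 3] ∘ [1, 1] ∘ [0, -6, 6], so rank(T) ≤ 2.
These bounds meet, so rank(T) = 2.

rank(T) = 2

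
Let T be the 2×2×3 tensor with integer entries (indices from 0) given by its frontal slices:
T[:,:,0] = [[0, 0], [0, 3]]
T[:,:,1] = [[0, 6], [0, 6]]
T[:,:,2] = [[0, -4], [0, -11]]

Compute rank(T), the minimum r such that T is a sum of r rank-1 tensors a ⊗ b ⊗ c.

2

Lower bound: the mode-3 unfolding of T (rows indexed by k, columns by (i,j) = (0,0), (0,1), (1,0), (1,1)) is [[0, 0, 0, 3], [0, 6, 0, 6], [0, -4, 0, -11]].
There the 2×2 minor on rows k ∈ {0, 1}, columns (i,j) ∈ {(0,1), (1,1)} is det [[0, 3], [6, 6]] = -18 ≠ 0, so this unfolding has rank ≥ 2; CP rank is at least every unfolding rank, so rank(T) ≥ 2. (Unfolding ranks only ever bound the CP rank from below — rank(T) can be strictly larger than all of them — so the matching upper bound has to come from an explicit 2-term decomposition.)
Upper bound — finding two terms. Every mode-2 slice of T is a multiple of one matrix: T[:,j,:] = b[j]·M with b = [0, 1] and M = [[0, 6, -4], [3, 6, -11]] (rows indexed by i, columns by k). So it suffices to write M as a sum of two rank-1 matrices.
Splitting M by its rows (i = 0, 1), M = [1, 0][0, 6, -4]ᵀ + [0, 1][3, 6, -11]ᵀ.
Hence T = [1, 0] ⊗ [0, 1] ⊗ [0, 6, -4] + [0, 1] ⊗ [0, 1] ⊗ [3, 6, -11], so rank(T) ≤ 2.
These bounds meet, so rank(T) = 2.
Check entry T[0,0,0] = 0: (1)·(0)·(0) + (0)·(0)·(3) = 0.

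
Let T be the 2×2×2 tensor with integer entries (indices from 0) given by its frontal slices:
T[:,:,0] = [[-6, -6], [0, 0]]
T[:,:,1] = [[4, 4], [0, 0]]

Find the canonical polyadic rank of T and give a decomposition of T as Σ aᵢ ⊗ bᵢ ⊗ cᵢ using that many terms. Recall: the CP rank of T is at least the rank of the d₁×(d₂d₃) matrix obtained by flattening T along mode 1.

Lower bound: T ≠ 0 (e.g. T[0,0,0] = -6), so rank(T) ≥ 1.
Upper bound: if T = a ⊗ b ⊗ c then every fibre of T is a multiple of the corresponding factor, so read the factors off the fibres through the nonzero entry T[0,0,0] = -6.
The mode-1 fibre T[:,0,0] = [-6, 0] gives a = (1, 0) (primitive direction); the mode-2 fibre T[0,:,0] = [-6, -6] gives b = (1, 1); then c[k] = T[0,0,k] / (a[0]·b[0]) = [-6, 4] / 1 = (-6, 4).
Expanding (1, 0) ⊗ (1, 1) ⊗ (-6, 4) reproduces all 8 entries of T, so T = (1, 0) ⊗ (1, 1) ⊗ (-6, 4) and rank(T) ≤ 1.
These bounds meet, so rank(T) = 1.

rank(T) = 1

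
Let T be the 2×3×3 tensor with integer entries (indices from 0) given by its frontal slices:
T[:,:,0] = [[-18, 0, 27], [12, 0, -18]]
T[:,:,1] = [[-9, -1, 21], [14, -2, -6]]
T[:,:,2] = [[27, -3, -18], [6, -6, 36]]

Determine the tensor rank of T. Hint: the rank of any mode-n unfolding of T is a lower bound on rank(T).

Lower bound: the mode-3 unfolding of T (rows indexed by k, columns by (i,j) = (0,0), (0,1), (0,2), (1,0), (1,1), (1,2)) is [[-18, 0, 27, 12, 0, -18], [-9, -1, 21, 14, -2, -6], [27, -3, -18, 6, -6, 36]].
There the 2×2 minor on rows k ∈ {0, 1}, columns (i,j) ∈ {(0,0), (0,1)} is det [[-18, 0], [-9, -1]] = 18 ≠ 0, so this unfolding has rank ≥ 2; CP rank is at least every unfolding rank, so rank(T) ≥ 2. (This is only a lower bound: in general the CP rank may exceed every unfolding rank, so we still need to exhibit 2 rank-1 terms summing to T.)
Upper bound — finding two terms. Write S_k = T[:,:,k] for the frontal slices: S₀ = [[-18, 0, 27], [12, 0, -18]], S₁ = [[-9, -1, 21], [14, -2, -6]], S₂ = [[27, -3, -18], [6, -6, 36]].
If T = a₁ ⊗ b₁ ⊗ c₁ + a₂ ⊗ b₂ ⊗ c₂ then each S_k = c₁[k]·a₁b₁ᵀ + c₂[k]·a₂b₂ᵀ. S₀ and S₁ are linearly independent, so a₁b₁ᵀ and a₂b₂ᵀ must span the same plane of matrices: they are the rank-1 matrices of the form x·S₀ + y·S₁.
The 2×2 minor of x·S₀ + y·S₁ on rows {0,1}, columns {0,1} is 48·xy + 32·y² = 16·(3·x + 2·y)(y), vanishing at (x:y) = (2:-3) and (1:0).
M₁ = 2·S₀ − 3·S₁ = [[-9, 3, -9], [-18, 6, -18]] = (-3)·[1, 2][3, -1, 3]ᵀ and M₂ = S₀ = [[-18, 0, 27], [12, 0, -18]] = (-3)·[3, -2][2, 0, -3]ᵀ, so take a₁ = [1, 2], b₁ = [3, -1, 3], a₂ = [3, -2], b₂ = [2, 0, -3].
Each slice is an integer combination of E₁ = a₁b₁ᵀ and E₂ = a₂b₂ᵀ: S₀ = −3·E₂, S₁ = E₁ − 2·E₂, S₂ = 3·E₁ + 3·E₂; reading off coefficients, c₁ = [0, 1, 3] and c₂ = [-3, -2, 3].
Hence T = [1, 2] ⊗ [3, -1, 3] ⊗ [0, 1, 3] + [3, -2] ⊗ [2, 0, -3] ⊗ [-3, -2, 3], so rank(T) ≤ 2.
These bounds meet, so rank(T) = 2.
Check entry T[1,1,2] = -6: (2)·(-1)·(3) + (-2)·(0)·(3) = -6.

2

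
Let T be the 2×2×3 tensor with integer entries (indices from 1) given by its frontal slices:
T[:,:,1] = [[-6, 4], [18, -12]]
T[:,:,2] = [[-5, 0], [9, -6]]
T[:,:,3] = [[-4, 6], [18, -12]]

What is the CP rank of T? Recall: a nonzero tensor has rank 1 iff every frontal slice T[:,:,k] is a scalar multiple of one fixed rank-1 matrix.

2

Lower bound: the mode-1 unfolding of T (rows indexed by i, columns by (j,k) = (1,1), (1,2), (1,3), (2,1), (2,2), (2,3)) is [[-6, -5, -4, 4, 0, 6], [18, 9, 18, -12, -6, -12]].
There the 2×2 minor on rows i ∈ {1, 2}, columns (j,k) ∈ {(1,1), (1,2)} is det [[-6, -5], [18, 9]] = 36 ≠ 0, so this unfolding has rank ≥ 2; CP rank is at least every unfolding rank, so rank(T) ≥ 2. (This is only a lower bound: in general the CP rank may exceed every unfolding rank, so we still need to exhibit 2 rank-1 terms summing to T.)
Upper bound — finding two terms. Write S_k = T[:,:,k] for the frontal slices: S₁ = [[-6, 4], [18, -12]], S₂ = [[-5, 0], [9, -6]], S₃ = [[-4, 6], [18, -12]].
If T = a₁ ∘ b₁ ∘ c₁ + a₂ ∘ b₂ ∘ c₂ then each S_k = c₁[k]·a₁b₁ᵀ + c₂[k]·a₂b₂ᵀ. S₁ and S₂ are linearly independent, so a₁b₁ᵀ and a₂b₂ᵀ must span the same plane of matrices: they are the rank-1 matrices of the form x·S₁ + y·S₂.
det(x·S₁ + y·S₂) is 60·xy + 30·y² = 30·(y)(2·x + y), vanishing at (x:y) = (1:0) and (1:-2).
M₁ = S₁ = [[-6, 4], [18, -12]] = (-2)·(1, -3)(3, -2)ᵀ and M₂ = S₁ − 2·S₂ = [[4, 4], [0, 0]] = 4·(1, 0)(1, 1)ᵀ, so take a₁ = (1, -3), b₁ = (3, -2), a₂ = (1, 0), b₂ = (1, 1).
Each slice is an integer combination of E₁ = a₁b₁ᵀ and E₂ = a₂b₂ᵀ: S₁ = −2·E₁, S₂ = −E₁ − 2·E₂, S₃ = −2·E₁ + 2·E₂; reading off coefficients, c₁ = (-2, -1, -2) and c₂ = (0, -2, 2).
Hence T = (1, -3) ∘ (3, -2) ∘ (-2, -1, -2) + (1, 0) ∘ (1, 1) ∘ (0, -2, 2), so rank(T) ≤ 2.
These bounds meet, so rank(T) = 2.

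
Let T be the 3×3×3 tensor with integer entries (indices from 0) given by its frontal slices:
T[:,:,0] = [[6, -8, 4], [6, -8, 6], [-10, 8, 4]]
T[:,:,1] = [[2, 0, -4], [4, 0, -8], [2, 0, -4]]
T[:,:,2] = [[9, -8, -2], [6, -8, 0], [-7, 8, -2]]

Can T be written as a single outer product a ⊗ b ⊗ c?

The mode-2 unfolding of T (rows indexed by j, columns by (i,k) = (0,0), (0,1), (0,2), (1,0), (1,1), (1,2), (2,0), (2,1), (2,2)) is [[6, 2, 9, 6, 4, 6, -10, 2, -7], [-8, 0, -8, -8, 0, -8, 8, 0, 8], [4, -4, -2, 6, -8, 0, 4, -4, -2]].
There the 3×3 minor on rows j ∈ {0, 1, 2}, columns (i,k) ∈ {(0,0), (0,1), (1,0)} is det [[6, 2, 6], [-8, 0, -8], [4, -4, 6]] = 32 ≠ 0, so this unfolding has rank ≥ 3; CP rank is at least every unfolding rank, so rank(T) ≥ 3.
In particular rank(T) ≥ 3 > 1, so T is not rank-1.

No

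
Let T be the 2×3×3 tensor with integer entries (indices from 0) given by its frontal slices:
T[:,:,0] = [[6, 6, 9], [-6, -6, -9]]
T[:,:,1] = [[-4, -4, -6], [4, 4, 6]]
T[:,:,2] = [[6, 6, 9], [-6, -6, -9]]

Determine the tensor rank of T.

Lower bound: T ≠ 0 (e.g. T[0,0,0] = 6), so rank(T) ≥ 1.
Upper bound: the mode-1 fibre T[:,0,0] = [6, -6] gives a = [1, -1] (primitive direction); the mode-2 fibre T[0,:,0] = [6, 6, 9] gives b = [2, 2, 3]; then c[k] = T[0,0,k] / (a[0]·b[0]) = [6, -4, 6] / 2 = [3, -2, 3].
Expanding [1, -1] (x) [2, 2, 3] (x) [3, -2, 3] reproduces all 18 entries of T, so T = [1, -1] (x) [2, 2, 3] (x) [3, -2, 3] and rank(T) ≤ 1.
These bounds meet, so rank(T) = 1.

1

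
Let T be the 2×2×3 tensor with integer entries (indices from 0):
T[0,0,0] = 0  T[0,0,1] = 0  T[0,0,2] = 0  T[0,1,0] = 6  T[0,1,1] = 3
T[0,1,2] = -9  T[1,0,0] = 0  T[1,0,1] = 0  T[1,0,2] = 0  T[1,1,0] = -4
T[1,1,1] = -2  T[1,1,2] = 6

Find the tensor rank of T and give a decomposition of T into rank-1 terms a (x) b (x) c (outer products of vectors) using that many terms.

Lower bound: T ≠ 0 (e.g. T[0,1,0] = 6), so rank(T) ≥ 1.
Upper bound: if T = a (x) b (x) c then every fibre of T is a multiple of the corresponding factor, so read the factors off the fibres through the nonzero entry T[0,1,0] = 6.
The mode-1 fibre T[:,1,0] = [6, -4] gives a = [3, -2] (primitive direction); the mode-2 fibre T[0,:,0] = [0, 6] gives b = [0, 1]; then c[k] = T[0,1,k] / (a[0]·b[1]) = [6, 3, -9] / 3 = [2, 1, -3].
Expanding [3, -2] (x) [0, 1] (x) [2, 1, -3] reproduces all 12 entries of T, so T = [3, -2] (x) [0, 1] (x) [2, 1, -3] and rank(T) ≤ 1.
These bounds meet, so rank(T) = 1.

rank(T) = 1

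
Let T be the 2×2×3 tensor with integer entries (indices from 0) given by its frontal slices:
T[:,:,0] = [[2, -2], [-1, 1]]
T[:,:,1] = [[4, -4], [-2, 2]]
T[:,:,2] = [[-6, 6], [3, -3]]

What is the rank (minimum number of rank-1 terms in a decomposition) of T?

Lower bound: T ≠ 0 (e.g. T[0,0,0] = 2), so rank(T) ≥ 1.
Upper bound: if T = a (x) b (x) c then every fibre of T is a multiple of the corresponding factor, so read the factors off the fibres through the nonzero entry T[0,0,0] = 2.
The mode-1 fibre T[:,0,0] = [2, -1] gives a = [2, -1] (primitive direction); the mode-2 fibre T[0,:,0] = [2, -2] gives b = [1, -1]; then c[k] = T[0,0,k] / (a[0]·b[0]) = [2, 4, -6] / 2 = [1, 2, -3].
Expanding [2, -1] (x) [1, -1] (x) [1, 2, -3] reproduces all 12 entries of T, so T = [2, -1] (x) [1, -1] (x) [1, 2, -3] and rank(T) ≤ 1.
These bounds meet, so rank(T) = 1.
Check entry T[1,0,0] = -1: (-1)·(1)·(1) = -1.

1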